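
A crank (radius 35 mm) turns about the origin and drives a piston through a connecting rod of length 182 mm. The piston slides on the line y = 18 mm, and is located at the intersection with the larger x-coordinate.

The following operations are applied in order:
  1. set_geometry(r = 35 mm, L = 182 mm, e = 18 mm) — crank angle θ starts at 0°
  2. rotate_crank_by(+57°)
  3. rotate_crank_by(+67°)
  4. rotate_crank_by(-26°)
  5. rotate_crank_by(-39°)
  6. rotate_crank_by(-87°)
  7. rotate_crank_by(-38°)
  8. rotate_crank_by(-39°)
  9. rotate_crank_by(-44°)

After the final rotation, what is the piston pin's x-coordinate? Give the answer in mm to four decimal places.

148.3979

set_geometry: r = 35 mm, L = 182 mm, e = 18 mm; θ ← 0°
rotate_crank_by(+57°): θ ← 0° +57° = 57°
rotate_crank_by(+67°): θ ← 57° +67° = 124°
rotate_crank_by(-26°): θ ← 124° -26° = 98°
rotate_crank_by(-39°): θ ← 98° -39° = 59°
rotate_crank_by(-87°): θ ← 59° -87° = -28°
rotate_crank_by(-38°): θ ← -28° -38° = -66°
rotate_crank_by(-39°): θ ← -66° -39° = -105°
rotate_crank_by(-44°): θ ← -105° -44° = -149°
crank pin P = (r cos θ, r sin θ) = (-30.000856, -18.026333)
h = r sin θ − e = -18.026333 − 18 = -36.026333
x = r cos θ + √(L² − h²) = -30.000856 + √(33124.0 − 1297.8966) = -30.000856 + 178.398720 = 148.397865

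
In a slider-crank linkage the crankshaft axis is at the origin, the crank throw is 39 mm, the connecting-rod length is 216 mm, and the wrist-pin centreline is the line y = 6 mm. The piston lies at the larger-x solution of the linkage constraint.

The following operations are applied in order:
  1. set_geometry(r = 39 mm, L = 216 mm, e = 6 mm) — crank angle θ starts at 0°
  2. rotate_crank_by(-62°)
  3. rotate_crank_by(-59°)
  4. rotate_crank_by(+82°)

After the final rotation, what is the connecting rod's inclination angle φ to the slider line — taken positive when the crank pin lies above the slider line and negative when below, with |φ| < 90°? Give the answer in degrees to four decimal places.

-8.1292

set_geometry: r = 39 mm, L = 216 mm, e = 6 mm; θ ← 0°
rotate_crank_by(-62°): θ ← 0° -62° = -62°
rotate_crank_by(-59°): θ ← -62° -59° = -121°
rotate_crank_by(+82°): θ ← -121° +82° = -39°
crank pin P = (r cos θ, r sin θ) = (30.308692, -24.543495)
h = r sin θ − e = -24.543495 − 6 = -30.543495
sin φ = h / L = -30.543495 / 216 = -0.14140507
φ = arcsin(-0.14140507) = -8.129160°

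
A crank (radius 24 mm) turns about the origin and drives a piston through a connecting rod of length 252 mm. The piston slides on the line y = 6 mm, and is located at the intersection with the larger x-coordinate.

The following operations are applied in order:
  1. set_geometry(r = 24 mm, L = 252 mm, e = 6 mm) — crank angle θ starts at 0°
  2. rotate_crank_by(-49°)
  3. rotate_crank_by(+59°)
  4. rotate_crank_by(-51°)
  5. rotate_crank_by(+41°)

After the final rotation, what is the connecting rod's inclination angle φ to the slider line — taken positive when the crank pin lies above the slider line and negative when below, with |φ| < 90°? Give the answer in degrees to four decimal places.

set_geometry: r = 24 mm, L = 252 mm, e = 6 mm; θ ← 0°
rotate_crank_by(-49°): θ ← 0° -49° = -49°
rotate_crank_by(+59°): θ ← -49° +59° = 10°
rotate_crank_by(-51°): θ ← 10° -51° = -41°
rotate_crank_by(+41°): θ ← -41° +41° = 0°
crank pin P = (r cos θ, r sin θ) = (24.000000, 0.000000)
h = r sin θ − e = 0.000000 − 6 = -6.000000
sin φ = h / L = -6.000000 / 252 = -0.02380952
φ = arcsin(-0.02380952) = -1.364314°

-1.3643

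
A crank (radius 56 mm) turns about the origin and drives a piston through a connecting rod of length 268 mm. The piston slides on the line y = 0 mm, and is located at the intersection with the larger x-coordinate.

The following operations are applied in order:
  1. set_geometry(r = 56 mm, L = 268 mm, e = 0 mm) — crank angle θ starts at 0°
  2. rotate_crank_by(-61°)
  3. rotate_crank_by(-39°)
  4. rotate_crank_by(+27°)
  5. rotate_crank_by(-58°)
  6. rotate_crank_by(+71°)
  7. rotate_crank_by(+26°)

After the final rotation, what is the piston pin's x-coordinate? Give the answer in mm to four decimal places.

312.5903

set_geometry: r = 56 mm, L = 268 mm, e = 0 mm; θ ← 0°
rotate_crank_by(-61°): θ ← 0° -61° = -61°
rotate_crank_by(-39°): θ ← -61° -39° = -100°
rotate_crank_by(+27°): θ ← -100° +27° = -73°
rotate_crank_by(-58°): θ ← -73° -58° = -131°
rotate_crank_by(+71°): θ ← -131° +71° = -60°
rotate_crank_by(+26°): θ ← -60° +26° = -34°
crank pin P = (r cos θ, r sin θ) = (46.426104, -31.314803)
h = r sin θ − e = -31.314803 − 0 = -31.314803
x = r cos θ + √(L² − h²) = 46.426104 + √(71824.0 − 980.6169) = 46.426104 + 266.164203 = 312.590307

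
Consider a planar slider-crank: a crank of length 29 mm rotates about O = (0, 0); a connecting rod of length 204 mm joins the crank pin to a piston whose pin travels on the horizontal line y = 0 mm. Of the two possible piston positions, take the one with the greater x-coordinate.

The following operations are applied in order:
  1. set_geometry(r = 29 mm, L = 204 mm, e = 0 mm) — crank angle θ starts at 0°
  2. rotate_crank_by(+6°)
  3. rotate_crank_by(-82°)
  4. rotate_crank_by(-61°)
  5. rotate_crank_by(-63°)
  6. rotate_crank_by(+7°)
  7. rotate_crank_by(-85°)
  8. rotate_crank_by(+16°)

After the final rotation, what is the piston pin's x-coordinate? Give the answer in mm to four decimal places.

197.9325

set_geometry: r = 29 mm, L = 204 mm, e = 0 mm; θ ← 0°
rotate_crank_by(+6°): θ ← 0° +6° = 6°
rotate_crank_by(-82°): θ ← 6° -82° = -76°
rotate_crank_by(-61°): θ ← -76° -61° = -137°
rotate_crank_by(-63°): θ ← -137° -63° = -200°
rotate_crank_by(+7°): θ ← -200° +7° = -193°
rotate_crank_by(-85°): θ ← -193° -85° = -278°
rotate_crank_by(+16°): θ ← -278° +16° = -262°
crank pin P = (r cos θ, r sin θ) = (-4.036020, 28.717774)
h = r sin θ − e = 28.717774 − 0 = 28.717774
x = r cos θ + √(L² − h²) = -4.036020 + √(41616.0 − 824.7105) = -4.036020 + 201.968536 = 197.932516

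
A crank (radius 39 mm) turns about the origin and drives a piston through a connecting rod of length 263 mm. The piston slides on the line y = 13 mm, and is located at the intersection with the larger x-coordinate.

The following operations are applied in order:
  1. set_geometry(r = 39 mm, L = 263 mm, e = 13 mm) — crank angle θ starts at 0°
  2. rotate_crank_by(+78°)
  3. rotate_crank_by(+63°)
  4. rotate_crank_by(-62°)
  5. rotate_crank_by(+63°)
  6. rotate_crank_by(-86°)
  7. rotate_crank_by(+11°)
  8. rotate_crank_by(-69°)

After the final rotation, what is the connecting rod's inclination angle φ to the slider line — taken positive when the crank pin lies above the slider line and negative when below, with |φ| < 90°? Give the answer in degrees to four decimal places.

-3.1302

set_geometry: r = 39 mm, L = 263 mm, e = 13 mm; θ ← 0°
rotate_crank_by(+78°): θ ← 0° +78° = 78°
rotate_crank_by(+63°): θ ← 78° +63° = 141°
rotate_crank_by(-62°): θ ← 141° -62° = 79°
rotate_crank_by(+63°): θ ← 79° +63° = 142°
rotate_crank_by(-86°): θ ← 142° -86° = 56°
rotate_crank_by(+11°): θ ← 56° +11° = 67°
rotate_crank_by(-69°): θ ← 67° -69° = -2°
crank pin P = (r cos θ, r sin θ) = (38.976242, -1.361080)
h = r sin θ − e = -1.361080 − 13 = -14.361080
sin φ = h / L = -14.361080 / 263 = -0.05460487
φ = arcsin(-0.05460487) = -3.130185°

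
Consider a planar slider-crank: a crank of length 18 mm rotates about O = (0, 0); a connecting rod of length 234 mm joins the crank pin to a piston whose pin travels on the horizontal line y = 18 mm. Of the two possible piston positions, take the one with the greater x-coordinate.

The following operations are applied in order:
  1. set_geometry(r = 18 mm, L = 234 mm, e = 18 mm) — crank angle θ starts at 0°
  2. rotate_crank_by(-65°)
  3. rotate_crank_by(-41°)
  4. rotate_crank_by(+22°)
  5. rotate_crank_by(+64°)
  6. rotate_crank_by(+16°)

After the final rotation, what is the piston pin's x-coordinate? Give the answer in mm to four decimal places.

251.1625

set_geometry: r = 18 mm, L = 234 mm, e = 18 mm; θ ← 0°
rotate_crank_by(-65°): θ ← 0° -65° = -65°
rotate_crank_by(-41°): θ ← -65° -41° = -106°
rotate_crank_by(+22°): θ ← -106° +22° = -84°
rotate_crank_by(+64°): θ ← -84° +64° = -20°
rotate_crank_by(+16°): θ ← -20° +16° = -4°
crank pin P = (r cos θ, r sin θ) = (17.956153, -1.255617)
h = r sin θ − e = -1.255617 − 18 = -19.255617
x = r cos θ + √(L² − h²) = 17.956153 + √(54756.0 − 370.7788) = 17.956153 + 233.206392 = 251.162545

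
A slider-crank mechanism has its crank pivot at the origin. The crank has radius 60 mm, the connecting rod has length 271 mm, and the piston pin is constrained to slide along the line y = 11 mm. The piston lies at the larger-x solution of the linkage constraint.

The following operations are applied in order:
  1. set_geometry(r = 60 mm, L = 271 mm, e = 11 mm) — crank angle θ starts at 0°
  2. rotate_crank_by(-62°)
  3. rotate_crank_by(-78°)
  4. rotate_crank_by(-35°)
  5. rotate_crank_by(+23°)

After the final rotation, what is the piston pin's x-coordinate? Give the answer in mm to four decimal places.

215.1777

set_geometry: r = 60 mm, L = 271 mm, e = 11 mm; θ ← 0°
rotate_crank_by(-62°): θ ← 0° -62° = -62°
rotate_crank_by(-78°): θ ← -62° -78° = -140°
rotate_crank_by(-35°): θ ← -140° -35° = -175°
rotate_crank_by(+23°): θ ← -175° +23° = -152°
crank pin P = (r cos θ, r sin θ) = (-52.976856, -28.168294)
h = r sin θ − e = -28.168294 − 11 = -39.168294
x = r cos θ + √(L² − h²) = -52.976856 + √(73441.0 − 1534.1552) = -52.976856 + 268.154517 = 215.177661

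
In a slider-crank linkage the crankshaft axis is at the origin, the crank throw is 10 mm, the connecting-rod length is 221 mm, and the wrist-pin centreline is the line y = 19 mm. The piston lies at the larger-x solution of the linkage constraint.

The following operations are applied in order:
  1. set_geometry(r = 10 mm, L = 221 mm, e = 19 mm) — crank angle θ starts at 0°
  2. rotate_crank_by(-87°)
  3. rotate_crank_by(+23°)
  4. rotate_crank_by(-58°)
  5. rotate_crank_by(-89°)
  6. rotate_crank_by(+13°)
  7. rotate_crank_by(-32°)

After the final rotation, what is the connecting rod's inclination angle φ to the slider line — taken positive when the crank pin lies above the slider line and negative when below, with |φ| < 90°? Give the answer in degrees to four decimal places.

set_geometry: r = 10 mm, L = 221 mm, e = 19 mm; θ ← 0°
rotate_crank_by(-87°): θ ← 0° -87° = -87°
rotate_crank_by(+23°): θ ← -87° +23° = -64°
rotate_crank_by(-58°): θ ← -64° -58° = -122°
rotate_crank_by(-89°): θ ← -122° -89° = -211°
rotate_crank_by(+13°): θ ← -211° +13° = -198°
rotate_crank_by(-32°): θ ← -198° -32° = -230°
crank pin P = (r cos θ, r sin θ) = (-6.427876, 7.660444)
h = r sin θ − e = 7.660444 − 19 = -11.339556
sin φ = h / L = -11.339556 / 221 = -0.05131021
φ = arcsin(-0.05131021) = -2.941150°

-2.9411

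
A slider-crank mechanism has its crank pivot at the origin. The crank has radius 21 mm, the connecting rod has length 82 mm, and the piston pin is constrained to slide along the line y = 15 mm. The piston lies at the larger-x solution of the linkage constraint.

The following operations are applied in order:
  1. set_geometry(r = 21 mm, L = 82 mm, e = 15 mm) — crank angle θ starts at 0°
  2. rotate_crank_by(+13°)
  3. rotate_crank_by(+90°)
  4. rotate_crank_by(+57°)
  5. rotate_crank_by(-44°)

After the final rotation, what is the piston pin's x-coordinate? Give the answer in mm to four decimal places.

set_geometry: r = 21 mm, L = 82 mm, e = 15 mm; θ ← 0°
rotate_crank_by(+13°): θ ← 0° +13° = 13°
rotate_crank_by(+90°): θ ← 13° +90° = 103°
rotate_crank_by(+57°): θ ← 103° +57° = 160°
rotate_crank_by(-44°): θ ← 160° -44° = 116°
crank pin P = (r cos θ, r sin θ) = (-9.205794, 18.874675)
h = r sin θ − e = 18.874675 − 15 = 3.874675
x = r cos θ + √(L² − h²) = -9.205794 + √(6724.0 − 15.0131) = -9.205794 + 81.908406 = 72.702611

72.7026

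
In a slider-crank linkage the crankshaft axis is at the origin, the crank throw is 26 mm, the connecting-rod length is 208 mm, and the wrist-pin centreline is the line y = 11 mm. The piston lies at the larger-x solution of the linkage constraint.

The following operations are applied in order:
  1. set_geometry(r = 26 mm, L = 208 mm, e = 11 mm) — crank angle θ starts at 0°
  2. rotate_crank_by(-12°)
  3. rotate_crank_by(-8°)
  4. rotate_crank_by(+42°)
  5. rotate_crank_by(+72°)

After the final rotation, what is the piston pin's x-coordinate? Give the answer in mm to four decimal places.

set_geometry: r = 26 mm, L = 208 mm, e = 11 mm; θ ← 0°
rotate_crank_by(-12°): θ ← 0° -12° = -12°
rotate_crank_by(-8°): θ ← -12° -8° = -20°
rotate_crank_by(+42°): θ ← -20° +42° = 22°
rotate_crank_by(+72°): θ ← 22° +72° = 94°
crank pin P = (r cos θ, r sin θ) = (-1.813668, 25.936665)
h = r sin θ − e = 25.936665 − 11 = 14.936665
x = r cos θ + √(L² − h²) = -1.813668 + √(43264.0 − 223.1040) = -1.813668 + 207.462999 = 205.649331

205.6493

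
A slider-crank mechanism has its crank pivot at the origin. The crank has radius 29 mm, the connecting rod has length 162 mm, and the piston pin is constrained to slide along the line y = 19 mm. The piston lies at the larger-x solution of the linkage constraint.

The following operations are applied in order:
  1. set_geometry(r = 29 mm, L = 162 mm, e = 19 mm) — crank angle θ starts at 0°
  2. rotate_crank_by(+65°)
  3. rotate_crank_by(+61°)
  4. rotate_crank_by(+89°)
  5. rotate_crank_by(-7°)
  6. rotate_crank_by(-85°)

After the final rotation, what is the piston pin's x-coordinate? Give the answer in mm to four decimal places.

set_geometry: r = 29 mm, L = 162 mm, e = 19 mm; θ ← 0°
rotate_crank_by(+65°): θ ← 0° +65° = 65°
rotate_crank_by(+61°): θ ← 65° +61° = 126°
rotate_crank_by(+89°): θ ← 126° +89° = 215°
rotate_crank_by(-7°): θ ← 215° -7° = 208°
rotate_crank_by(-85°): θ ← 208° -85° = 123°
crank pin P = (r cos θ, r sin θ) = (-15.794532, 24.321446)
h = r sin θ − e = 24.321446 − 19 = 5.321446
x = r cos θ + √(L² − h²) = -15.794532 + √(26244.0 − 28.3178) = -15.794532 + 161.912576 = 146.118044

146.1180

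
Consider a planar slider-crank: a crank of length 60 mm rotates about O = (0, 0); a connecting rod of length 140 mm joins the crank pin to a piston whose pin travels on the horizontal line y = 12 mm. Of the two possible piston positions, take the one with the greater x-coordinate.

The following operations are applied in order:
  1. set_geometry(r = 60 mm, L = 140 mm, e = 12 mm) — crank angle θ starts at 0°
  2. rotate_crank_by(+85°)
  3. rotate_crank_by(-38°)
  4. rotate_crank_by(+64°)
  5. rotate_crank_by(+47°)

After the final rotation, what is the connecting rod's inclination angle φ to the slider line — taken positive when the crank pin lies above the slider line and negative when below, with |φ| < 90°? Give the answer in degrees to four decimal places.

set_geometry: r = 60 mm, L = 140 mm, e = 12 mm; θ ← 0°
rotate_crank_by(+85°): θ ← 0° +85° = 85°
rotate_crank_by(-38°): θ ← 85° -38° = 47°
rotate_crank_by(+64°): θ ← 47° +64° = 111°
rotate_crank_by(+47°): θ ← 111° +47° = 158°
crank pin P = (r cos θ, r sin θ) = (-55.631031, 22.476396)
h = r sin θ − e = 22.476396 − 12 = 10.476396
sin φ = h / L = 10.476396 / 140 = 0.07483140
φ = arcsin(0.07483140) = 4.291535°

4.2915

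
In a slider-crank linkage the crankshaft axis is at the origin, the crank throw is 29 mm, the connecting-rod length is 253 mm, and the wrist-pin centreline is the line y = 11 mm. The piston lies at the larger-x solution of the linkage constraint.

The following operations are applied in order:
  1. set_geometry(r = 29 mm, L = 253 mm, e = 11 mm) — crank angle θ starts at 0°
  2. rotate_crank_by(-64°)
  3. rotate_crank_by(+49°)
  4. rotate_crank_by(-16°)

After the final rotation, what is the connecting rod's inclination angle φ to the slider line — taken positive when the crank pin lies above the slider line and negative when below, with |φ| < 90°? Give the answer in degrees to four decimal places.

set_geometry: r = 29 mm, L = 253 mm, e = 11 mm; θ ← 0°
rotate_crank_by(-64°): θ ← 0° -64° = -64°
rotate_crank_by(+49°): θ ← -64° +49° = -15°
rotate_crank_by(-16°): θ ← -15° -16° = -31°
crank pin P = (r cos θ, r sin θ) = (24.857852, -14.936104)
h = r sin θ − e = -14.936104 − 11 = -25.936104
sin φ = h / L = -25.936104 / 253 = -0.10251425
φ = arcsin(-0.10251425) = -5.883970°

-5.8840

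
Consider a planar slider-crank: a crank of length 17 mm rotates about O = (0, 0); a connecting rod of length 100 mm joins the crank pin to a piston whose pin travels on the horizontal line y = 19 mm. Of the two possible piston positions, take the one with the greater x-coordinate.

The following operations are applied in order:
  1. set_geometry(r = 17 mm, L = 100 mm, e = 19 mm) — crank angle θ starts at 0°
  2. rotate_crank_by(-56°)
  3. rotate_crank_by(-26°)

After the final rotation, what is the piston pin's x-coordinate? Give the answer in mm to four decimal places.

set_geometry: r = 17 mm, L = 100 mm, e = 19 mm; θ ← 0°
rotate_crank_by(-56°): θ ← 0° -56° = -56°
rotate_crank_by(-26°): θ ← -56° -26° = -82°
crank pin P = (r cos θ, r sin θ) = (2.365943, -16.834557)
h = r sin θ − e = -16.834557 − 19 = -35.834557
x = r cos θ + √(L² − h²) = 2.365943 + √(10000.0 − 1284.1155) = 2.365943 + 93.358902 = 95.724844

95.7248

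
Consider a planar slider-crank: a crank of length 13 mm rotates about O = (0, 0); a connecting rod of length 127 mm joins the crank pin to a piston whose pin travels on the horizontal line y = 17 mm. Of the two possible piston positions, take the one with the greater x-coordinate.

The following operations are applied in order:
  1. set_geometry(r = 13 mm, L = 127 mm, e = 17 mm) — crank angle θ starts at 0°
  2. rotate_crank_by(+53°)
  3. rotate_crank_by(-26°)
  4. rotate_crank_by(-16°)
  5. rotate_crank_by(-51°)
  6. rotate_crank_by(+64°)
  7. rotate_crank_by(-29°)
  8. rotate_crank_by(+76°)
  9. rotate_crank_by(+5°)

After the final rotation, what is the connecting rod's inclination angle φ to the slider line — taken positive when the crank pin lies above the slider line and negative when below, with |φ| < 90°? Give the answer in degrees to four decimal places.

set_geometry: r = 13 mm, L = 127 mm, e = 17 mm; θ ← 0°
rotate_crank_by(+53°): θ ← 0° +53° = 53°
rotate_crank_by(-26°): θ ← 53° -26° = 27°
rotate_crank_by(-16°): θ ← 27° -16° = 11°
rotate_crank_by(-51°): θ ← 11° -51° = -40°
rotate_crank_by(+64°): θ ← -40° +64° = 24°
rotate_crank_by(-29°): θ ← 24° -29° = -5°
rotate_crank_by(+76°): θ ← -5° +76° = 71°
rotate_crank_by(+5°): θ ← 71° +5° = 76°
crank pin P = (r cos θ, r sin θ) = (3.144985, 12.613844)
h = r sin θ − e = 12.613844 − 17 = -4.386156
sin φ = h / L = -4.386156 / 127 = -0.03453666
φ = arcsin(-0.03453666) = -1.979198°

-1.9792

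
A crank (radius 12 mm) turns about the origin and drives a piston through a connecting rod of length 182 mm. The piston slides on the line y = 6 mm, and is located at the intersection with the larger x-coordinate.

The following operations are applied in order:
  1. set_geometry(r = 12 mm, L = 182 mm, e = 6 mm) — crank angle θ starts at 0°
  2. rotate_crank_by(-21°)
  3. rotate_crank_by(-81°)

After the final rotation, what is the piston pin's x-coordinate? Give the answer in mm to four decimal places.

set_geometry: r = 12 mm, L = 182 mm, e = 6 mm; θ ← 0°
rotate_crank_by(-21°): θ ← 0° -21° = -21°
rotate_crank_by(-81°): θ ← -21° -81° = -102°
crank pin P = (r cos θ, r sin θ) = (-2.494940, -11.737771)
h = r sin θ − e = -11.737771 − 6 = -17.737771
x = r cos θ + √(L² − h²) = -2.494940 + √(33124.0 − 314.6285) = -2.494940 + 181.133574 = 178.638633

178.6386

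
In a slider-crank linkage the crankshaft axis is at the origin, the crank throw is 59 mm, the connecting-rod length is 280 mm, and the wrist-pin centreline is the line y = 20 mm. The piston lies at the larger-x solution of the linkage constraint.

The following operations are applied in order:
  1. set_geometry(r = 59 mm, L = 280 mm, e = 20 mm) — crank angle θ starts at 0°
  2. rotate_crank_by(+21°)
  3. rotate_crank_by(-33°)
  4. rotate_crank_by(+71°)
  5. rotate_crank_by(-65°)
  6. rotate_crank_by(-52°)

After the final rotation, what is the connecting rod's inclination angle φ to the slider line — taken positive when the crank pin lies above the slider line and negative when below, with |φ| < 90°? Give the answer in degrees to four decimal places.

-14.4849

set_geometry: r = 59 mm, L = 280 mm, e = 20 mm; θ ← 0°
rotate_crank_by(+21°): θ ← 0° +21° = 21°
rotate_crank_by(-33°): θ ← 21° -33° = -12°
rotate_crank_by(+71°): θ ← -12° +71° = 59°
rotate_crank_by(-65°): θ ← 59° -65° = -6°
rotate_crank_by(-52°): θ ← -6° -52° = -58°
crank pin P = (r cos θ, r sin θ) = (31.265237, -50.034838)
h = r sin θ − e = -50.034838 − 20 = -70.034838
sin φ = h / L = -70.034838 / 280 = -0.25012442
φ = arcsin(-0.25012442) = -14.484875°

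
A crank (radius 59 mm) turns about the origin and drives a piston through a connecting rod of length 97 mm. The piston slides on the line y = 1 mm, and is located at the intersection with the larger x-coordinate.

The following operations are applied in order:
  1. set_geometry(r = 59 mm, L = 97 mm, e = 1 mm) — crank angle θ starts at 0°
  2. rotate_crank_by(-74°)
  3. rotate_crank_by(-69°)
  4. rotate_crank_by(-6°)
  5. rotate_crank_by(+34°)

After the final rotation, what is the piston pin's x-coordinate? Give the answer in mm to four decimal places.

55.3262

set_geometry: r = 59 mm, L = 97 mm, e = 1 mm; θ ← 0°
rotate_crank_by(-74°): θ ← 0° -74° = -74°
rotate_crank_by(-69°): θ ← -74° -69° = -143°
rotate_crank_by(-6°): θ ← -143° -6° = -149°
rotate_crank_by(+34°): θ ← -149° +34° = -115°
crank pin P = (r cos θ, r sin θ) = (-24.934477, -53.472159)
h = r sin θ − e = -53.472159 − 1 = -54.472159
x = r cos θ + √(L² − h²) = -24.934477 + √(9409.0 − 2967.2162) = -24.934477 + 80.260724 = 55.326247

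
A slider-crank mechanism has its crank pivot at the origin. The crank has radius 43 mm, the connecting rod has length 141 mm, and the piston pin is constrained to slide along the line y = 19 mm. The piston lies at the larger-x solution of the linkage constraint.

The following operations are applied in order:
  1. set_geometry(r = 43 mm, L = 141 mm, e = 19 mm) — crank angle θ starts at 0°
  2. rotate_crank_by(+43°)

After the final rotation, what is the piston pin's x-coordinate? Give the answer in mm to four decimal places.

172.0696

set_geometry: r = 43 mm, L = 141 mm, e = 19 mm; θ ← 0°
rotate_crank_by(+43°): θ ← 0° +43° = 43°
crank pin P = (r cos θ, r sin θ) = (31.448209, 29.325929)
h = r sin θ − e = 29.325929 − 19 = 10.325929
x = r cos θ + √(L² − h²) = 31.448209 + √(19881.0 − 106.6248) = 31.448209 + 140.621389 = 172.069599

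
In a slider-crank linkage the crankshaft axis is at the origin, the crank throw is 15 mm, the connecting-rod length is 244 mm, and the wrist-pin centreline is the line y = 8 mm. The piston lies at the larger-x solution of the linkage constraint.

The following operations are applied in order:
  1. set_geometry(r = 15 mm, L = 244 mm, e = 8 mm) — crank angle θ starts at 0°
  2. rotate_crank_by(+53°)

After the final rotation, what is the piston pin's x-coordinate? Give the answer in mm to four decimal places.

set_geometry: r = 15 mm, L = 244 mm, e = 8 mm; θ ← 0°
rotate_crank_by(+53°): θ ← 0° +53° = 53°
crank pin P = (r cos θ, r sin θ) = (9.027225, 11.979533)
h = r sin θ − e = 11.979533 − 8 = 3.979533
x = r cos θ + √(L² − h²) = 9.027225 + √(59536.0 − 15.8367) = 9.027225 + 243.967546 = 252.994771

252.9948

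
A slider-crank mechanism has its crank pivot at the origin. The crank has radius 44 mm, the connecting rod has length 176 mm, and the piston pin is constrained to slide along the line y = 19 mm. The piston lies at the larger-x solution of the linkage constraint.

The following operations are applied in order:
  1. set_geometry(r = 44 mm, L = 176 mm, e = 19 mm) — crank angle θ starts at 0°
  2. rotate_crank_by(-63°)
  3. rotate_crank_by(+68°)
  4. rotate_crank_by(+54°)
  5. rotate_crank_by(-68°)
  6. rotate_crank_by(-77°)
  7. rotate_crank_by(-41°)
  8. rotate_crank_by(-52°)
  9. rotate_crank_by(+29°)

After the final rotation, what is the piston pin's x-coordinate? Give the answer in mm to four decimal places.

set_geometry: r = 44 mm, L = 176 mm, e = 19 mm; θ ← 0°
rotate_crank_by(-63°): θ ← 0° -63° = -63°
rotate_crank_by(+68°): θ ← -63° +68° = 5°
rotate_crank_by(+54°): θ ← 5° +54° = 59°
rotate_crank_by(-68°): θ ← 59° -68° = -9°
rotate_crank_by(-77°): θ ← -9° -77° = -86°
rotate_crank_by(-41°): θ ← -86° -41° = -127°
rotate_crank_by(-52°): θ ← -127° -52° = -179°
rotate_crank_by(+29°): θ ← -179° +29° = -150°
crank pin P = (r cos θ, r sin θ) = (-38.105118, -22.000000)
h = r sin θ − e = -22.000000 − 19 = -41.000000
x = r cos θ + √(L² − h²) = -38.105118 + √(30976.0 − 1681.0000) = -38.105118 + 171.157822 = 133.052704

133.0527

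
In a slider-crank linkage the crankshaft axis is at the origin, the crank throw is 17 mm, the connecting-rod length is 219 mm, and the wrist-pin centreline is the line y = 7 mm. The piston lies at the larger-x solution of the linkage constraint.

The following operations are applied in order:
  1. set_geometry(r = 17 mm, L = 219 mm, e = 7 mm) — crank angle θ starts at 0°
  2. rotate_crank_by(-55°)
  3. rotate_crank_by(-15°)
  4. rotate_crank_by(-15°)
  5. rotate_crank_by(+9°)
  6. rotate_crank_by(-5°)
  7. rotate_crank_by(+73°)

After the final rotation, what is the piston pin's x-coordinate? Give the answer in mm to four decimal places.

set_geometry: r = 17 mm, L = 219 mm, e = 7 mm; θ ← 0°
rotate_crank_by(-55°): θ ← 0° -55° = -55°
rotate_crank_by(-15°): θ ← -55° -15° = -70°
rotate_crank_by(-15°): θ ← -70° -15° = -85°
rotate_crank_by(+9°): θ ← -85° +9° = -76°
rotate_crank_by(-5°): θ ← -76° -5° = -81°
rotate_crank_by(+73°): θ ← -81° +73° = -8°
crank pin P = (r cos θ, r sin θ) = (16.834557, -2.365943)
h = r sin θ − e = -2.365943 − 7 = -9.365943
x = r cos θ + √(L² − h²) = 16.834557 + √(47961.0 − 87.7209) = 16.834557 + 218.799632 = 235.634190

235.6342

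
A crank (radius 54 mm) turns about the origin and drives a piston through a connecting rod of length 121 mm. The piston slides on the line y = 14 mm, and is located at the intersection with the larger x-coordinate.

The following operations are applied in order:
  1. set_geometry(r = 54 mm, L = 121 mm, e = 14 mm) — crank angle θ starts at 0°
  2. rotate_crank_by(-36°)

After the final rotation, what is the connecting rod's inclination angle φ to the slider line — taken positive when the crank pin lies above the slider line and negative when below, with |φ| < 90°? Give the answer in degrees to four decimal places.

set_geometry: r = 54 mm, L = 121 mm, e = 14 mm; θ ← 0°
rotate_crank_by(-36°): θ ← 0° -36° = -36°
crank pin P = (r cos θ, r sin θ) = (43.686918, -31.740404)
h = r sin θ − e = -31.740404 − 14 = -45.740404
sin φ = h / L = -45.740404 / 121 = -0.37801986
φ = arcsin(-0.37801986) = -22.211082°

-22.2111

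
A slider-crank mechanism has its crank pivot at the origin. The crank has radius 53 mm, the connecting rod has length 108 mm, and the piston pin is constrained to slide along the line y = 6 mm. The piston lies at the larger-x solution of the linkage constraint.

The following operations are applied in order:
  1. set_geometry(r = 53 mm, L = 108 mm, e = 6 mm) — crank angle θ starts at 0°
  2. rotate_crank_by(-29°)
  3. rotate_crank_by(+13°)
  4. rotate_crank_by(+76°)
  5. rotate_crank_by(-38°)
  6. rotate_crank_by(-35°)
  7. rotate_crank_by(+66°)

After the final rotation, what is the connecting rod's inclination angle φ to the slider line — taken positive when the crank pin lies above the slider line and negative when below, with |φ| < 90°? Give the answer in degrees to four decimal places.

set_geometry: r = 53 mm, L = 108 mm, e = 6 mm; θ ← 0°
rotate_crank_by(-29°): θ ← 0° -29° = -29°
rotate_crank_by(+13°): θ ← -29° +13° = -16°
rotate_crank_by(+76°): θ ← -16° +76° = 60°
rotate_crank_by(-38°): θ ← 60° -38° = 22°
rotate_crank_by(-35°): θ ← 22° -35° = -13°
rotate_crank_by(+66°): θ ← -13° +66° = 53°
crank pin P = (r cos θ, r sin θ) = (31.896196, 42.327682)
h = r sin θ − e = 42.327682 − 6 = 36.327682
sin φ = h / L = 36.327682 / 108 = 0.33636743
φ = arcsin(0.33636743) = 19.655712°

19.6557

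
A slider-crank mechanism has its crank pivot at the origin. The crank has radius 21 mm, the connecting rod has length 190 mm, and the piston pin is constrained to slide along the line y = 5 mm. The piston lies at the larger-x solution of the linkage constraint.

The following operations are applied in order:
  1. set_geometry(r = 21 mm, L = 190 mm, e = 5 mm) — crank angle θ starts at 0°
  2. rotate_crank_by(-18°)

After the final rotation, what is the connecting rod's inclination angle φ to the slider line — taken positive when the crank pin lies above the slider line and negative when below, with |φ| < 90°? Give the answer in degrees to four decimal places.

-3.4668

set_geometry: r = 21 mm, L = 190 mm, e = 5 mm; θ ← 0°
rotate_crank_by(-18°): θ ← 0° -18° = -18°
crank pin P = (r cos θ, r sin θ) = (19.972187, -6.489357)
h = r sin θ − e = -6.489357 − 5 = -11.489357
sin φ = h / L = -11.489357 / 190 = -0.06047030
φ = arcsin(-0.06047030) = -3.466808°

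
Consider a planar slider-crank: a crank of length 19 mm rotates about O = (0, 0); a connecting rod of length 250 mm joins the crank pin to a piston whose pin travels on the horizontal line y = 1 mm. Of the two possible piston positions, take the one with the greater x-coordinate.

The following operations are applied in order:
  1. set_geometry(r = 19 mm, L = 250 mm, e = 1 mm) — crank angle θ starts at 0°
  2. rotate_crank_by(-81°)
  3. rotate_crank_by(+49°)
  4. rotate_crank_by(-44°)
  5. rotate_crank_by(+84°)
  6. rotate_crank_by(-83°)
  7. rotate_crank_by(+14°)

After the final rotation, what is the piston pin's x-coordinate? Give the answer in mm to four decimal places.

258.5898

set_geometry: r = 19 mm, L = 250 mm, e = 1 mm; θ ← 0°
rotate_crank_by(-81°): θ ← 0° -81° = -81°
rotate_crank_by(+49°): θ ← -81° +49° = -32°
rotate_crank_by(-44°): θ ← -32° -44° = -76°
rotate_crank_by(+84°): θ ← -76° +84° = 8°
rotate_crank_by(-83°): θ ← 8° -83° = -75°
rotate_crank_by(+14°): θ ← -75° +14° = -61°
crank pin P = (r cos θ, r sin θ) = (9.211383, -16.617774)
h = r sin θ − e = -16.617774 − 1 = -17.617774
x = r cos θ + √(L² − h²) = 9.211383 + √(62500.0 − 310.3860) = 9.211383 + 249.378455 = 258.589838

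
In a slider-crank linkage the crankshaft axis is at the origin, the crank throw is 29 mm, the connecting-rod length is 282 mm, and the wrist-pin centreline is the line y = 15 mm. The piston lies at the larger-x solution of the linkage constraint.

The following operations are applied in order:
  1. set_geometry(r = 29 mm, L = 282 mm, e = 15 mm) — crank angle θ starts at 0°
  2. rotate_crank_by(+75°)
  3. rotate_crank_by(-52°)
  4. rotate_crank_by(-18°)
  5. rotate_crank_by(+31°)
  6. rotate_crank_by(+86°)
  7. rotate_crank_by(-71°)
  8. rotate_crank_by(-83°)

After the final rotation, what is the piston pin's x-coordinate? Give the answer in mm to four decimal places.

304.9535

set_geometry: r = 29 mm, L = 282 mm, e = 15 mm; θ ← 0°
rotate_crank_by(+75°): θ ← 0° +75° = 75°
rotate_crank_by(-52°): θ ← 75° -52° = 23°
rotate_crank_by(-18°): θ ← 23° -18° = 5°
rotate_crank_by(+31°): θ ← 5° +31° = 36°
rotate_crank_by(+86°): θ ← 36° +86° = 122°
rotate_crank_by(-71°): θ ← 122° -71° = 51°
rotate_crank_by(-83°): θ ← 51° -83° = -32°
crank pin P = (r cos θ, r sin θ) = (24.593395, -15.367659)
h = r sin θ − e = -15.367659 − 15 = -30.367659
x = r cos θ + √(L² − h²) = 24.593395 + √(79524.0 − 922.1947) = 24.593395 + 280.360135 = 304.953530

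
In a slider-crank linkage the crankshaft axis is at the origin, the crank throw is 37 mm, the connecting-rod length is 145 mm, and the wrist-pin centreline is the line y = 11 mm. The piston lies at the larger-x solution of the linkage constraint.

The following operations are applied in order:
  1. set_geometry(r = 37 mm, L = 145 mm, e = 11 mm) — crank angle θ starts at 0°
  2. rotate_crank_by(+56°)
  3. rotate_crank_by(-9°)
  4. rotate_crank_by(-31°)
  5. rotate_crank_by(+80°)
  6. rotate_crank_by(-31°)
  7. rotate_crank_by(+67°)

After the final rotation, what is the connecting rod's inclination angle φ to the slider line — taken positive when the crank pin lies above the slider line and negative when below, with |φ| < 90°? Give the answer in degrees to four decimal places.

6.5326

set_geometry: r = 37 mm, L = 145 mm, e = 11 mm; θ ← 0°
rotate_crank_by(+56°): θ ← 0° +56° = 56°
rotate_crank_by(-9°): θ ← 56° -9° = 47°
rotate_crank_by(-31°): θ ← 47° -31° = 16°
rotate_crank_by(+80°): θ ← 16° +80° = 96°
rotate_crank_by(-31°): θ ← 96° -31° = 65°
rotate_crank_by(+67°): θ ← 65° +67° = 132°
crank pin P = (r cos θ, r sin θ) = (-24.757832, 27.496359)
h = r sin θ − e = 27.496359 − 11 = 16.496359
sin φ = h / L = 16.496359 / 145 = 0.11376799
φ = arcsin(0.11376799) = 6.532570°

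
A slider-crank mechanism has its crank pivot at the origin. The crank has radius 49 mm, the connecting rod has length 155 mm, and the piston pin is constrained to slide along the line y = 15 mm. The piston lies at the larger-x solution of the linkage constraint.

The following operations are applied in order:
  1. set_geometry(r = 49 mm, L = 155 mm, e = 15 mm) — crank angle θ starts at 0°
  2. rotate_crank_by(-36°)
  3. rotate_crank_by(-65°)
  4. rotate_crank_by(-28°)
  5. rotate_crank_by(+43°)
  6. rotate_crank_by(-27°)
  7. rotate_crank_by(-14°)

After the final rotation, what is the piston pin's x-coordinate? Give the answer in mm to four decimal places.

set_geometry: r = 49 mm, L = 155 mm, e = 15 mm; θ ← 0°
rotate_crank_by(-36°): θ ← 0° -36° = -36°
rotate_crank_by(-65°): θ ← -36° -65° = -101°
rotate_crank_by(-28°): θ ← -101° -28° = -129°
rotate_crank_by(+43°): θ ← -129° +43° = -86°
rotate_crank_by(-27°): θ ← -86° -27° = -113°
rotate_crank_by(-14°): θ ← -113° -14° = -127°
crank pin P = (r cos θ, r sin θ) = (-29.488936, -39.133140)
h = r sin θ − e = -39.133140 − 15 = -54.133140
x = r cos θ + √(L² − h²) = -29.488936 + √(24025.0 − 2930.3968) = -29.488936 + 145.239813 = 115.750876

115.7509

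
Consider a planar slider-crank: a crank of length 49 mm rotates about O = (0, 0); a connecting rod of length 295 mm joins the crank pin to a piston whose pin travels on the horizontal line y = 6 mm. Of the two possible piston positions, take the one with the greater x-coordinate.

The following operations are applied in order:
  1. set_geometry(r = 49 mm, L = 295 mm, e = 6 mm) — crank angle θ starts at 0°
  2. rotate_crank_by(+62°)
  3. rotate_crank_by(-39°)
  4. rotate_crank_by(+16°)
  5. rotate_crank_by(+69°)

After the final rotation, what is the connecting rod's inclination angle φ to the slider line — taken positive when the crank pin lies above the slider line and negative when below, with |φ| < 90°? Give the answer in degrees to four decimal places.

set_geometry: r = 49 mm, L = 295 mm, e = 6 mm; θ ← 0°
rotate_crank_by(+62°): θ ← 0° +62° = 62°
rotate_crank_by(-39°): θ ← 62° -39° = 23°
rotate_crank_by(+16°): θ ← 23° +16° = 39°
rotate_crank_by(+69°): θ ← 39° +69° = 108°
crank pin P = (r cos θ, r sin θ) = (-15.141833, 46.601769)
h = r sin θ − e = 46.601769 − 6 = 40.601769
sin φ = h / L = 40.601769 / 295 = 0.13763312
φ = arcsin(0.13763312) = 7.910908°

7.9109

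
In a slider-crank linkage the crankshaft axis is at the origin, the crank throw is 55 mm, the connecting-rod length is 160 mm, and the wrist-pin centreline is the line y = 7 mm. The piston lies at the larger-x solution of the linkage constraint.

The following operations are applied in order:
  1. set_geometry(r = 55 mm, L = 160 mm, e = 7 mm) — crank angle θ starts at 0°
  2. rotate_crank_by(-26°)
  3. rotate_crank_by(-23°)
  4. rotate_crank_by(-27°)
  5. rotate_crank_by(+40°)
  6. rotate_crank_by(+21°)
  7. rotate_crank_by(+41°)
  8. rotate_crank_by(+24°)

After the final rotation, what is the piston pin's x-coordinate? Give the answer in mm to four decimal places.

set_geometry: r = 55 mm, L = 160 mm, e = 7 mm; θ ← 0°
rotate_crank_by(-26°): θ ← 0° -26° = -26°
rotate_crank_by(-23°): θ ← -26° -23° = -49°
rotate_crank_by(-27°): θ ← -49° -27° = -76°
rotate_crank_by(+40°): θ ← -76° +40° = -36°
rotate_crank_by(+21°): θ ← -36° +21° = -15°
rotate_crank_by(+41°): θ ← -15° +41° = 26°
rotate_crank_by(+24°): θ ← 26° +24° = 50°
crank pin P = (r cos θ, r sin θ) = (35.353319, 42.132444)
h = r sin θ − e = 42.132444 − 7 = 35.132444
x = r cos θ + √(L² − h²) = 35.353319 + √(25600.0 − 1234.2886) = 35.353319 + 156.095200 = 191.448518

191.4485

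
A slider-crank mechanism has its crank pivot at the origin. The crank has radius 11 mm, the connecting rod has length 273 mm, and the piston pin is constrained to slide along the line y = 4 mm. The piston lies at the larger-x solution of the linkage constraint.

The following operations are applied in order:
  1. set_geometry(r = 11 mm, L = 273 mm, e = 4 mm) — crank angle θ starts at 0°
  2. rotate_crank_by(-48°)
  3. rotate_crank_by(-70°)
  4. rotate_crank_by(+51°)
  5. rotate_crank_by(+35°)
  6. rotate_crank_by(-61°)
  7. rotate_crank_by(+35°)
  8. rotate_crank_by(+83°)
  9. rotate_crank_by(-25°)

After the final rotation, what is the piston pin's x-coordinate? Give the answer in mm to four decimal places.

set_geometry: r = 11 mm, L = 273 mm, e = 4 mm; θ ← 0°
rotate_crank_by(-48°): θ ← 0° -48° = -48°
rotate_crank_by(-70°): θ ← -48° -70° = -118°
rotate_crank_by(+51°): θ ← -118° +51° = -67°
rotate_crank_by(+35°): θ ← -67° +35° = -32°
rotate_crank_by(-61°): θ ← -32° -61° = -93°
rotate_crank_by(+35°): θ ← -93° +35° = -58°
rotate_crank_by(+83°): θ ← -58° +83° = 25°
rotate_crank_by(-25°): θ ← 25° -25° = 0°
crank pin P = (r cos θ, r sin θ) = (11.000000, 0.000000)
h = r sin θ − e = 0.000000 − 4 = -4.000000
x = r cos θ + √(L² − h²) = 11.000000 + √(74529.0 − 16.0000) = 11.000000 + 272.970694 = 283.970694

283.9707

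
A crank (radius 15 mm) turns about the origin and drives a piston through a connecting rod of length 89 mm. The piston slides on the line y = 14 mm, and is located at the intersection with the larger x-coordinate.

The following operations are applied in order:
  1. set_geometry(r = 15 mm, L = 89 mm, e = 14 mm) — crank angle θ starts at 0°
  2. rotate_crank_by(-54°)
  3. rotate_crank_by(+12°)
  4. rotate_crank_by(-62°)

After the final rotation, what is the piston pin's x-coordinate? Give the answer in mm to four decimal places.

80.6662

set_geometry: r = 15 mm, L = 89 mm, e = 14 mm; θ ← 0°
rotate_crank_by(-54°): θ ← 0° -54° = -54°
rotate_crank_by(+12°): θ ← -54° +12° = -42°
rotate_crank_by(-62°): θ ← -42° -62° = -104°
crank pin P = (r cos θ, r sin θ) = (-3.628828, -14.554436)
h = r sin θ − e = -14.554436 − 14 = -28.554436
x = r cos θ + √(L² − h²) = -3.628828 + √(7921.0 − 815.3558) = -3.628828 + 84.294983 = 80.666155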